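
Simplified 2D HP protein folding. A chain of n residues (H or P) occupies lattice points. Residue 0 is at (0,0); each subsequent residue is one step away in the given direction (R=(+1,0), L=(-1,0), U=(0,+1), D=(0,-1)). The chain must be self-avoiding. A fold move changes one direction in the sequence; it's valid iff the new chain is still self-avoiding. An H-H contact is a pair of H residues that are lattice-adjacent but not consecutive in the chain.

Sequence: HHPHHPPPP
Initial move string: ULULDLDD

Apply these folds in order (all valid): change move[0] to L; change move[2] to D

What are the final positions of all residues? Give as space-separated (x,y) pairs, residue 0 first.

Initial moves: ULULDLDD
Fold: move[0]->L => LLULDLDD (positions: [(0, 0), (-1, 0), (-2, 0), (-2, 1), (-3, 1), (-3, 0), (-4, 0), (-4, -1), (-4, -2)])
Fold: move[2]->D => LLDLDLDD (positions: [(0, 0), (-1, 0), (-2, 0), (-2, -1), (-3, -1), (-3, -2), (-4, -2), (-4, -3), (-4, -4)])

Answer: (0,0) (-1,0) (-2,0) (-2,-1) (-3,-1) (-3,-2) (-4,-2) (-4,-3) (-4,-4)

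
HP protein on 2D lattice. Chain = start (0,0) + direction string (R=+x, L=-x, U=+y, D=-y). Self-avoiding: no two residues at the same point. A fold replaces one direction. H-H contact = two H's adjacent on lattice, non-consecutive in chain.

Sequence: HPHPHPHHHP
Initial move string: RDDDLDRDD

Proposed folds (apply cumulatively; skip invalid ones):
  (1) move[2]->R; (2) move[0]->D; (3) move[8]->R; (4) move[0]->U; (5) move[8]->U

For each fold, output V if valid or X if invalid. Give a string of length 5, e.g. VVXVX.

Answer: VVVXX

Derivation:
Initial: RDDDLDRDD -> [(0, 0), (1, 0), (1, -1), (1, -2), (1, -3), (0, -3), (0, -4), (1, -4), (1, -5), (1, -6)]
Fold 1: move[2]->R => RDRDLDRDD VALID
Fold 2: move[0]->D => DDRDLDRDD VALID
Fold 3: move[8]->R => DDRDLDRDR VALID
Fold 4: move[0]->U => UDRDLDRDR INVALID (collision), skipped
Fold 5: move[8]->U => DDRDLDRDU INVALID (collision), skipped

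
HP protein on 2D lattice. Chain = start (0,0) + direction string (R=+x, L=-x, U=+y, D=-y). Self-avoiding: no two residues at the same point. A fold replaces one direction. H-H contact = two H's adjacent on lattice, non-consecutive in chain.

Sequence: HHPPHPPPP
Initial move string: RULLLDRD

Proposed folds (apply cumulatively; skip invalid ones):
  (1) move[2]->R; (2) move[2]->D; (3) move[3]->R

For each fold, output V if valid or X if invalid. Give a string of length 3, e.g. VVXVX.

Initial: RULLLDRD -> [(0, 0), (1, 0), (1, 1), (0, 1), (-1, 1), (-2, 1), (-2, 0), (-1, 0), (-1, -1)]
Fold 1: move[2]->R => RURLLDRD INVALID (collision), skipped
Fold 2: move[2]->D => RUDLLDRD INVALID (collision), skipped
Fold 3: move[3]->R => RULRLDRD INVALID (collision), skipped

Answer: XXX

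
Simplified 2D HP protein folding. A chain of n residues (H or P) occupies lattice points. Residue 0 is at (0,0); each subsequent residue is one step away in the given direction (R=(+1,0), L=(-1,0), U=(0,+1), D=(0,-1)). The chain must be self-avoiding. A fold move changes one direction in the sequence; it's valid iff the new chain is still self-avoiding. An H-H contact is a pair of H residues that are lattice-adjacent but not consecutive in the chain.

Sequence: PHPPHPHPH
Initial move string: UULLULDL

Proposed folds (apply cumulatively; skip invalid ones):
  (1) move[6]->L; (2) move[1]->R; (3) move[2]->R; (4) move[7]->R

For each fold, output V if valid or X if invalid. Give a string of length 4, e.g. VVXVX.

Initial: UULLULDL -> [(0, 0), (0, 1), (0, 2), (-1, 2), (-2, 2), (-2, 3), (-3, 3), (-3, 2), (-4, 2)]
Fold 1: move[6]->L => UULLULLL VALID
Fold 2: move[1]->R => URLLULLL INVALID (collision), skipped
Fold 3: move[2]->R => UURLULLL INVALID (collision), skipped
Fold 4: move[7]->R => UULLULLR INVALID (collision), skipped

Answer: VXXX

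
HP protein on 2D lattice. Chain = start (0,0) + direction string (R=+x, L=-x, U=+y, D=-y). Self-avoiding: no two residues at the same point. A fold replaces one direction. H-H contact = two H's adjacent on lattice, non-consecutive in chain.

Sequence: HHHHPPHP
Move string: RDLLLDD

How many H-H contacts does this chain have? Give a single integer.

Answer: 1

Derivation:
Positions: [(0, 0), (1, 0), (1, -1), (0, -1), (-1, -1), (-2, -1), (-2, -2), (-2, -3)]
H-H contact: residue 0 @(0,0) - residue 3 @(0, -1)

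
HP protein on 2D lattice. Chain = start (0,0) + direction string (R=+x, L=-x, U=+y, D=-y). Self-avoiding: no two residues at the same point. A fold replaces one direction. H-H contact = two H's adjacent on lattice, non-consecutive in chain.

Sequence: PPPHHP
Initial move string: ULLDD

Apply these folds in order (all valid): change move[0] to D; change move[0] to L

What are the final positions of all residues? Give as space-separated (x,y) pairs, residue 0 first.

Initial moves: ULLDD
Fold: move[0]->D => DLLDD (positions: [(0, 0), (0, -1), (-1, -1), (-2, -1), (-2, -2), (-2, -3)])
Fold: move[0]->L => LLLDD (positions: [(0, 0), (-1, 0), (-2, 0), (-3, 0), (-3, -1), (-3, -2)])

Answer: (0,0) (-1,0) (-2,0) (-3,0) (-3,-1) (-3,-2)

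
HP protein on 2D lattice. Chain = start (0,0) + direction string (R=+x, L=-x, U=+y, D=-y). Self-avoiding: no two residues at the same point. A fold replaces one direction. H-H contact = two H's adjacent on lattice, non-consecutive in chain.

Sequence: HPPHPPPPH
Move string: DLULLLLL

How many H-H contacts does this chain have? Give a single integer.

Positions: [(0, 0), (0, -1), (-1, -1), (-1, 0), (-2, 0), (-3, 0), (-4, 0), (-5, 0), (-6, 0)]
H-H contact: residue 0 @(0,0) - residue 3 @(-1, 0)

Answer: 1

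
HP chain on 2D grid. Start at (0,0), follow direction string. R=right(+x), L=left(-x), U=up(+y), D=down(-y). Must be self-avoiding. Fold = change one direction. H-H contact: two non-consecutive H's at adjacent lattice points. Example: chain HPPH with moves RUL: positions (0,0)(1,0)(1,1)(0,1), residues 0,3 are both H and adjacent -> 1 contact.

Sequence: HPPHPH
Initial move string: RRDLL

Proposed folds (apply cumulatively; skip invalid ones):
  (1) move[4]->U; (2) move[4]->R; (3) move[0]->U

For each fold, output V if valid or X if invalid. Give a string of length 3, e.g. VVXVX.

Initial: RRDLL -> [(0, 0), (1, 0), (2, 0), (2, -1), (1, -1), (0, -1)]
Fold 1: move[4]->U => RRDLU INVALID (collision), skipped
Fold 2: move[4]->R => RRDLR INVALID (collision), skipped
Fold 3: move[0]->U => URDLL INVALID (collision), skipped

Answer: XXX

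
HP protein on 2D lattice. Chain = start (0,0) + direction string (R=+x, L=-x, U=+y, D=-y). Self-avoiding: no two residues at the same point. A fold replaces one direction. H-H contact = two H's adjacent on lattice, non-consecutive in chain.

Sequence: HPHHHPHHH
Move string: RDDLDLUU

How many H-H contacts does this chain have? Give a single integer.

Positions: [(0, 0), (1, 0), (1, -1), (1, -2), (0, -2), (0, -3), (-1, -3), (-1, -2), (-1, -1)]
H-H contact: residue 4 @(0,-2) - residue 7 @(-1, -2)

Answer: 1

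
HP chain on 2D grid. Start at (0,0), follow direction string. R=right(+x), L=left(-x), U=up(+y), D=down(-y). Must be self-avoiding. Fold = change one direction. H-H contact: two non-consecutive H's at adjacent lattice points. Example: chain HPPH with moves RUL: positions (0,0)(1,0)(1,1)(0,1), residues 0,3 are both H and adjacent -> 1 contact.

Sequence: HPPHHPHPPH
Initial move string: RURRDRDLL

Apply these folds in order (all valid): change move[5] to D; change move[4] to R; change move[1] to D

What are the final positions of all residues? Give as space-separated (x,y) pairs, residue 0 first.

Answer: (0,0) (1,0) (1,-1) (2,-1) (3,-1) (4,-1) (4,-2) (4,-3) (3,-3) (2,-3)

Derivation:
Initial moves: RURRDRDLL
Fold: move[5]->D => RURRDDDLL (positions: [(0, 0), (1, 0), (1, 1), (2, 1), (3, 1), (3, 0), (3, -1), (3, -2), (2, -2), (1, -2)])
Fold: move[4]->R => RURRRDDLL (positions: [(0, 0), (1, 0), (1, 1), (2, 1), (3, 1), (4, 1), (4, 0), (4, -1), (3, -1), (2, -1)])
Fold: move[1]->D => RDRRRDDLL (positions: [(0, 0), (1, 0), (1, -1), (2, -1), (3, -1), (4, -1), (4, -2), (4, -3), (3, -3), (2, -3)])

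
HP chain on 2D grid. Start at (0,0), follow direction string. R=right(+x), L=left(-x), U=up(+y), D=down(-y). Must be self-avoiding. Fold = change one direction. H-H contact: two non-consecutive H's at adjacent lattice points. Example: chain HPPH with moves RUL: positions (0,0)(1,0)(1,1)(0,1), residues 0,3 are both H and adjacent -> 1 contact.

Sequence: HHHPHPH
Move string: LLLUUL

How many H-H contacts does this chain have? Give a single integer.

Answer: 0

Derivation:
Positions: [(0, 0), (-1, 0), (-2, 0), (-3, 0), (-3, 1), (-3, 2), (-4, 2)]
No H-H contacts found.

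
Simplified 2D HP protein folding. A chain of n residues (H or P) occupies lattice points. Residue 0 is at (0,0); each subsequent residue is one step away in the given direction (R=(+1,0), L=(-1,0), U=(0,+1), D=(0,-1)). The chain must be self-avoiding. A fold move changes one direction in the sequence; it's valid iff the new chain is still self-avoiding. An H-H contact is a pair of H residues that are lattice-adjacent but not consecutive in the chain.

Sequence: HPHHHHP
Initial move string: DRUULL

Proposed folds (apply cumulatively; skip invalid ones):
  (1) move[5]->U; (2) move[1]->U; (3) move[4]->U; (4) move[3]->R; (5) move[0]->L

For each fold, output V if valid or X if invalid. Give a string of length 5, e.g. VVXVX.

Initial: DRUULL -> [(0, 0), (0, -1), (1, -1), (1, 0), (1, 1), (0, 1), (-1, 1)]
Fold 1: move[5]->U => DRUULU VALID
Fold 2: move[1]->U => DUUULU INVALID (collision), skipped
Fold 3: move[4]->U => DRUUUU VALID
Fold 4: move[3]->R => DRURUU VALID
Fold 5: move[0]->L => LRURUU INVALID (collision), skipped

Answer: VXVVX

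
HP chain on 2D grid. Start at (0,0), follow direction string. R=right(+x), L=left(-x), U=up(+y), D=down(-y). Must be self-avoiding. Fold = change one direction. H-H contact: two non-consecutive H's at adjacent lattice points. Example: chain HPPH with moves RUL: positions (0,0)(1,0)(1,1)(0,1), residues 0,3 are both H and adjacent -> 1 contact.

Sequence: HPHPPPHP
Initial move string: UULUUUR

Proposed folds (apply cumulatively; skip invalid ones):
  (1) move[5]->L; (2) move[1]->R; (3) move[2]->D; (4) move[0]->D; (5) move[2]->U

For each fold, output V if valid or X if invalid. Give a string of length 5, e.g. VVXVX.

Answer: XXXXV

Derivation:
Initial: UULUUUR -> [(0, 0), (0, 1), (0, 2), (-1, 2), (-1, 3), (-1, 4), (-1, 5), (0, 5)]
Fold 1: move[5]->L => UULUULR INVALID (collision), skipped
Fold 2: move[1]->R => URLUUUR INVALID (collision), skipped
Fold 3: move[2]->D => UUDUUUR INVALID (collision), skipped
Fold 4: move[0]->D => DULUUUR INVALID (collision), skipped
Fold 5: move[2]->U => UUUUUUR VALID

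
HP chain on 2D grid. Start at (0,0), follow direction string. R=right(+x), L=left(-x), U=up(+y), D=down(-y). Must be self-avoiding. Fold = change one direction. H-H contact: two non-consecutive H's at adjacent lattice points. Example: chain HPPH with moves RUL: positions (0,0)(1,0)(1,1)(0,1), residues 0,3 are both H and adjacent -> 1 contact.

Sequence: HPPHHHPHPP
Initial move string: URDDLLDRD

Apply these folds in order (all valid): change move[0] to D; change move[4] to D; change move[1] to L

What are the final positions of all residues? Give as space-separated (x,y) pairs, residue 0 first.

Initial moves: URDDLLDRD
Fold: move[0]->D => DRDDLLDRD (positions: [(0, 0), (0, -1), (1, -1), (1, -2), (1, -3), (0, -3), (-1, -3), (-1, -4), (0, -4), (0, -5)])
Fold: move[4]->D => DRDDDLDRD (positions: [(0, 0), (0, -1), (1, -1), (1, -2), (1, -3), (1, -4), (0, -4), (0, -5), (1, -5), (1, -6)])
Fold: move[1]->L => DLDDDLDRD (positions: [(0, 0), (0, -1), (-1, -1), (-1, -2), (-1, -3), (-1, -4), (-2, -4), (-2, -5), (-1, -5), (-1, -6)])

Answer: (0,0) (0,-1) (-1,-1) (-1,-2) (-1,-3) (-1,-4) (-2,-4) (-2,-5) (-1,-5) (-1,-6)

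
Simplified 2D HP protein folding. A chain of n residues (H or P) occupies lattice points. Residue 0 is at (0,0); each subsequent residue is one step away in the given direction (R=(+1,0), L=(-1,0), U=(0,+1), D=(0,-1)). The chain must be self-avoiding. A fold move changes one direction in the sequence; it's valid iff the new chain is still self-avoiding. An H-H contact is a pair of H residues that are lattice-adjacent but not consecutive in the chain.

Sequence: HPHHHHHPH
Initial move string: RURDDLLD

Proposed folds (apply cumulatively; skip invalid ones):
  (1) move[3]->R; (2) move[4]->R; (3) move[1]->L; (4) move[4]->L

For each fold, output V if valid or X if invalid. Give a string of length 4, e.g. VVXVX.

Initial: RURDDLLD -> [(0, 0), (1, 0), (1, 1), (2, 1), (2, 0), (2, -1), (1, -1), (0, -1), (0, -2)]
Fold 1: move[3]->R => RURRDLLD INVALID (collision), skipped
Fold 2: move[4]->R => RURDRLLD INVALID (collision), skipped
Fold 3: move[1]->L => RLRDDLLD INVALID (collision), skipped
Fold 4: move[4]->L => RURDLLLD INVALID (collision), skipped

Answer: XXXX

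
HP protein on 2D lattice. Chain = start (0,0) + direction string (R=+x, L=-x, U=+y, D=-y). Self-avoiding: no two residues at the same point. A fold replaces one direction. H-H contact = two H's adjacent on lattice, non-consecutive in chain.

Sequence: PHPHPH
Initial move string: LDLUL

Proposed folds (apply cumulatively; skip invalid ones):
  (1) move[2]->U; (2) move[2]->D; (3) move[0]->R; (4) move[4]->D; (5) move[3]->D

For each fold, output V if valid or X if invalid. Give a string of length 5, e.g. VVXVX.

Answer: XXXXV

Derivation:
Initial: LDLUL -> [(0, 0), (-1, 0), (-1, -1), (-2, -1), (-2, 0), (-3, 0)]
Fold 1: move[2]->U => LDUUL INVALID (collision), skipped
Fold 2: move[2]->D => LDDUL INVALID (collision), skipped
Fold 3: move[0]->R => RDLUL INVALID (collision), skipped
Fold 4: move[4]->D => LDLUD INVALID (collision), skipped
Fold 5: move[3]->D => LDLDL VALID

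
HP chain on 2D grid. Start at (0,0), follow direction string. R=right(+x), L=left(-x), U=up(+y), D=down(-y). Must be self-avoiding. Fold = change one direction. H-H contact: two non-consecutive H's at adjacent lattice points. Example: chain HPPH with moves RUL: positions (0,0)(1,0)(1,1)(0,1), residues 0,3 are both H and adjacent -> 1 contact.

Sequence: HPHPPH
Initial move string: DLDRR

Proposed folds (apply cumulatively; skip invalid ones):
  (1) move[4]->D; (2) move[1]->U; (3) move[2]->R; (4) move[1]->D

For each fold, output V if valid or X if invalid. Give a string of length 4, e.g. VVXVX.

Answer: VXXV

Derivation:
Initial: DLDRR -> [(0, 0), (0, -1), (-1, -1), (-1, -2), (0, -2), (1, -2)]
Fold 1: move[4]->D => DLDRD VALID
Fold 2: move[1]->U => DUDRD INVALID (collision), skipped
Fold 3: move[2]->R => DLRRD INVALID (collision), skipped
Fold 4: move[1]->D => DDDRD VALID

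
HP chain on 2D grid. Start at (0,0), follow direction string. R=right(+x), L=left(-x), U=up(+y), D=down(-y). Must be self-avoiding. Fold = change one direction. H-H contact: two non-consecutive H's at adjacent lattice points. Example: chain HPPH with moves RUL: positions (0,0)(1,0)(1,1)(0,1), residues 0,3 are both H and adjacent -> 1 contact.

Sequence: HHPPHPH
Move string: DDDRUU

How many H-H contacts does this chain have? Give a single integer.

Positions: [(0, 0), (0, -1), (0, -2), (0, -3), (1, -3), (1, -2), (1, -1)]
H-H contact: residue 1 @(0,-1) - residue 6 @(1, -1)

Answer: 1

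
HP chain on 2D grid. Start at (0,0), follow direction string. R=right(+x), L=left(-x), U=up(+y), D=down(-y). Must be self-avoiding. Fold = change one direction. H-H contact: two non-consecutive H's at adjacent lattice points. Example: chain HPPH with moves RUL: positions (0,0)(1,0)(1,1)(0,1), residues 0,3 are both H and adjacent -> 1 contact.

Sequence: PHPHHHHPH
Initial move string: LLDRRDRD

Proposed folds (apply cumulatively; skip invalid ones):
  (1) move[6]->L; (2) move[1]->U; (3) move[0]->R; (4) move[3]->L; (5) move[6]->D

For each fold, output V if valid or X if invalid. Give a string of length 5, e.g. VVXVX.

Initial: LLDRRDRD -> [(0, 0), (-1, 0), (-2, 0), (-2, -1), (-1, -1), (0, -1), (0, -2), (1, -2), (1, -3)]
Fold 1: move[6]->L => LLDRRDLD VALID
Fold 2: move[1]->U => LUDRRDLD INVALID (collision), skipped
Fold 3: move[0]->R => RLDRRDLD INVALID (collision), skipped
Fold 4: move[3]->L => LLDLRDLD INVALID (collision), skipped
Fold 5: move[6]->D => LLDRRDDD VALID

Answer: VXXXV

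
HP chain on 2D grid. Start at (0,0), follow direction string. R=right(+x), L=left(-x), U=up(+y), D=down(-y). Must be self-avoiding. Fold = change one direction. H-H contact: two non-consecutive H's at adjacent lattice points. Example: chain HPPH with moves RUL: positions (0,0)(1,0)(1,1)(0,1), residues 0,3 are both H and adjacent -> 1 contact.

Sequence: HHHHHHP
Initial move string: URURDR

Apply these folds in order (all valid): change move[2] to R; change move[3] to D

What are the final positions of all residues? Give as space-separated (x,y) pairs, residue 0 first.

Answer: (0,0) (0,1) (1,1) (2,1) (2,0) (2,-1) (3,-1)

Derivation:
Initial moves: URURDR
Fold: move[2]->R => URRRDR (positions: [(0, 0), (0, 1), (1, 1), (2, 1), (3, 1), (3, 0), (4, 0)])
Fold: move[3]->D => URRDDR (positions: [(0, 0), (0, 1), (1, 1), (2, 1), (2, 0), (2, -1), (3, -1)])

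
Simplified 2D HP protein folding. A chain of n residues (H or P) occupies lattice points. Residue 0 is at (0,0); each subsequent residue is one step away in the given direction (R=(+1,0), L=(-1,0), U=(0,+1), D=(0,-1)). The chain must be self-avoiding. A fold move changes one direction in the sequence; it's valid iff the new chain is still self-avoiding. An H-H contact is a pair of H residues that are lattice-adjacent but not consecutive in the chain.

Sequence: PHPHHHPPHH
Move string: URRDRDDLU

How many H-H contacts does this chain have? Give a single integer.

Positions: [(0, 0), (0, 1), (1, 1), (2, 1), (2, 0), (3, 0), (3, -1), (3, -2), (2, -2), (2, -1)]
H-H contact: residue 4 @(2,0) - residue 9 @(2, -1)

Answer: 1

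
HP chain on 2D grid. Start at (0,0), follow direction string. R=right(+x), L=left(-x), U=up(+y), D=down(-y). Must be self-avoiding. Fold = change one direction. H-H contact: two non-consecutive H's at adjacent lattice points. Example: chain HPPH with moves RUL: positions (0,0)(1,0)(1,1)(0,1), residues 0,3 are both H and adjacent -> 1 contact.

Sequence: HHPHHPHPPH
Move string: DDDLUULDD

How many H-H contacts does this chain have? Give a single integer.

Answer: 2

Derivation:
Positions: [(0, 0), (0, -1), (0, -2), (0, -3), (-1, -3), (-1, -2), (-1, -1), (-2, -1), (-2, -2), (-2, -3)]
H-H contact: residue 1 @(0,-1) - residue 6 @(-1, -1)
H-H contact: residue 4 @(-1,-3) - residue 9 @(-2, -3)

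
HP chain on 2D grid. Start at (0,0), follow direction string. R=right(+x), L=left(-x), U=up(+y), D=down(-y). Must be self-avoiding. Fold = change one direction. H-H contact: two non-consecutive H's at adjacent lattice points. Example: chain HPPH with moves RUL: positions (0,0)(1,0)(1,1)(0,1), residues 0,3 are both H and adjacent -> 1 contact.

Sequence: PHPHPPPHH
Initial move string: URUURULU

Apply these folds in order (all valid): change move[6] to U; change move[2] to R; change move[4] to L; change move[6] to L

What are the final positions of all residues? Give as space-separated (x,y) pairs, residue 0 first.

Answer: (0,0) (0,1) (1,1) (2,1) (2,2) (1,2) (1,3) (0,3) (0,4)

Derivation:
Initial moves: URUURULU
Fold: move[6]->U => URUURUUU (positions: [(0, 0), (0, 1), (1, 1), (1, 2), (1, 3), (2, 3), (2, 4), (2, 5), (2, 6)])
Fold: move[2]->R => URRURUUU (positions: [(0, 0), (0, 1), (1, 1), (2, 1), (2, 2), (3, 2), (3, 3), (3, 4), (3, 5)])
Fold: move[4]->L => URRULUUU (positions: [(0, 0), (0, 1), (1, 1), (2, 1), (2, 2), (1, 2), (1, 3), (1, 4), (1, 5)])
Fold: move[6]->L => URRULULU (positions: [(0, 0), (0, 1), (1, 1), (2, 1), (2, 2), (1, 2), (1, 3), (0, 3), (0, 4)])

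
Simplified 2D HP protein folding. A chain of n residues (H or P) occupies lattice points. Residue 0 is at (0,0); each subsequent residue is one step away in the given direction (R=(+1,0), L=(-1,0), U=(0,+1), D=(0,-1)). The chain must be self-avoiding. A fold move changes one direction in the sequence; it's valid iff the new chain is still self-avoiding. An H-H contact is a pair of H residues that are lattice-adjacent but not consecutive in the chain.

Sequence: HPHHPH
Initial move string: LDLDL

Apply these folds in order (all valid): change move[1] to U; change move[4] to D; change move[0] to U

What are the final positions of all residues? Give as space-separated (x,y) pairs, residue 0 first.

Answer: (0,0) (0,1) (0,2) (-1,2) (-1,1) (-1,0)

Derivation:
Initial moves: LDLDL
Fold: move[1]->U => LULDL (positions: [(0, 0), (-1, 0), (-1, 1), (-2, 1), (-2, 0), (-3, 0)])
Fold: move[4]->D => LULDD (positions: [(0, 0), (-1, 0), (-1, 1), (-2, 1), (-2, 0), (-2, -1)])
Fold: move[0]->U => UULDD (positions: [(0, 0), (0, 1), (0, 2), (-1, 2), (-1, 1), (-1, 0)])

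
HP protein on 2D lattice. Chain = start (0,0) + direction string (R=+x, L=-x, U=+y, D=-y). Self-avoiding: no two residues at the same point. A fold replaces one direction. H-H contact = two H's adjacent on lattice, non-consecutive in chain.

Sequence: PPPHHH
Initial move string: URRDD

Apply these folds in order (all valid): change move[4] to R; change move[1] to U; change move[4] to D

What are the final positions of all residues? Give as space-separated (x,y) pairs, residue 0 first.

Initial moves: URRDD
Fold: move[4]->R => URRDR (positions: [(0, 0), (0, 1), (1, 1), (2, 1), (2, 0), (3, 0)])
Fold: move[1]->U => UURDR (positions: [(0, 0), (0, 1), (0, 2), (1, 2), (1, 1), (2, 1)])
Fold: move[4]->D => UURDD (positions: [(0, 0), (0, 1), (0, 2), (1, 2), (1, 1), (1, 0)])

Answer: (0,0) (0,1) (0,2) (1,2) (1,1) (1,0)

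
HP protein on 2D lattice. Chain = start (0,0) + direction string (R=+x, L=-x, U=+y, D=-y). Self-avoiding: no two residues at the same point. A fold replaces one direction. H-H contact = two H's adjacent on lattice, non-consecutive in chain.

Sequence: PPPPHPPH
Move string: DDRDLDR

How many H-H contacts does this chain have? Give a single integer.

Answer: 1

Derivation:
Positions: [(0, 0), (0, -1), (0, -2), (1, -2), (1, -3), (0, -3), (0, -4), (1, -4)]
H-H contact: residue 4 @(1,-3) - residue 7 @(1, -4)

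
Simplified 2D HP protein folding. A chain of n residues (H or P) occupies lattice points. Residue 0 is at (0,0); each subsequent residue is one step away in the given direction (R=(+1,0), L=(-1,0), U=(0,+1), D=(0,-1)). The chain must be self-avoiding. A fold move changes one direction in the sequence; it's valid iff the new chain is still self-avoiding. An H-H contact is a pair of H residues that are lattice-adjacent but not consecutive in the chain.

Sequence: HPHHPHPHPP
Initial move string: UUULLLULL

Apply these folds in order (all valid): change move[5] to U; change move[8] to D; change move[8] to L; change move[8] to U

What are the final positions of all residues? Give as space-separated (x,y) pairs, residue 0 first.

Answer: (0,0) (0,1) (0,2) (0,3) (-1,3) (-2,3) (-2,4) (-2,5) (-3,5) (-3,6)

Derivation:
Initial moves: UUULLLULL
Fold: move[5]->U => UUULLUULL (positions: [(0, 0), (0, 1), (0, 2), (0, 3), (-1, 3), (-2, 3), (-2, 4), (-2, 5), (-3, 5), (-4, 5)])
Fold: move[8]->D => UUULLUULD (positions: [(0, 0), (0, 1), (0, 2), (0, 3), (-1, 3), (-2, 3), (-2, 4), (-2, 5), (-3, 5), (-3, 4)])
Fold: move[8]->L => UUULLUULL (positions: [(0, 0), (0, 1), (0, 2), (0, 3), (-1, 3), (-2, 3), (-2, 4), (-2, 5), (-3, 5), (-4, 5)])
Fold: move[8]->U => UUULLUULU (positions: [(0, 0), (0, 1), (0, 2), (0, 3), (-1, 3), (-2, 3), (-2, 4), (-2, 5), (-3, 5), (-3, 6)])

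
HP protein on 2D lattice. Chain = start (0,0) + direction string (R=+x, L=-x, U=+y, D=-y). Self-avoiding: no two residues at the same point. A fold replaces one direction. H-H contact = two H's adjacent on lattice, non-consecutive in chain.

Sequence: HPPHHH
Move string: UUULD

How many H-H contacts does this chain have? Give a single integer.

Answer: 0

Derivation:
Positions: [(0, 0), (0, 1), (0, 2), (0, 3), (-1, 3), (-1, 2)]
No H-H contacts found.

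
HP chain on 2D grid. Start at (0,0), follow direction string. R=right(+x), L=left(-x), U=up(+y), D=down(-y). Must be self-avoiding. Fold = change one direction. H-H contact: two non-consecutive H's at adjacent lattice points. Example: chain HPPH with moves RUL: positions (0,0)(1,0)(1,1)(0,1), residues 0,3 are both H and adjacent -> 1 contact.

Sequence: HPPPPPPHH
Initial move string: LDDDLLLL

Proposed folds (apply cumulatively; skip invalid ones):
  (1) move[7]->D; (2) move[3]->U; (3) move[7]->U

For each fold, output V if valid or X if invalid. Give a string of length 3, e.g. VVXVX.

Initial: LDDDLLLL -> [(0, 0), (-1, 0), (-1, -1), (-1, -2), (-1, -3), (-2, -3), (-3, -3), (-4, -3), (-5, -3)]
Fold 1: move[7]->D => LDDDLLLD VALID
Fold 2: move[3]->U => LDDULLLD INVALID (collision), skipped
Fold 3: move[7]->U => LDDDLLLU VALID

Answer: VXV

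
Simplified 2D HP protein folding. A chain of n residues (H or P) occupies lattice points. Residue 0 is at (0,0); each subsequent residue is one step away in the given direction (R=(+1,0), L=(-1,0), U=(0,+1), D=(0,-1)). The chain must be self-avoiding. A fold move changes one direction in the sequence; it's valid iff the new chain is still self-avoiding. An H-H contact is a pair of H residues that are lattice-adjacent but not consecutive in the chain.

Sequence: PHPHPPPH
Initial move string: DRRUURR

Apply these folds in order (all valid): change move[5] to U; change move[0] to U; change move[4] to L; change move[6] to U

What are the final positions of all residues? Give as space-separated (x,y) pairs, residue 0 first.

Answer: (0,0) (0,1) (1,1) (2,1) (2,2) (1,2) (1,3) (1,4)

Derivation:
Initial moves: DRRUURR
Fold: move[5]->U => DRRUUUR (positions: [(0, 0), (0, -1), (1, -1), (2, -1), (2, 0), (2, 1), (2, 2), (3, 2)])
Fold: move[0]->U => URRUUUR (positions: [(0, 0), (0, 1), (1, 1), (2, 1), (2, 2), (2, 3), (2, 4), (3, 4)])
Fold: move[4]->L => URRULUR (positions: [(0, 0), (0, 1), (1, 1), (2, 1), (2, 2), (1, 2), (1, 3), (2, 3)])
Fold: move[6]->U => URRULUU (positions: [(0, 0), (0, 1), (1, 1), (2, 1), (2, 2), (1, 2), (1, 3), (1, 4)])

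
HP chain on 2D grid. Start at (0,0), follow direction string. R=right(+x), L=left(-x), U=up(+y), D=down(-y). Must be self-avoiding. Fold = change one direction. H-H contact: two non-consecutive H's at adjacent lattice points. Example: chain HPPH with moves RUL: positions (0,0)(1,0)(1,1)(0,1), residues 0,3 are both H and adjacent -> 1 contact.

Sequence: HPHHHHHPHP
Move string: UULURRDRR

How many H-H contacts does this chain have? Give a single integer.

Answer: 1

Derivation:
Positions: [(0, 0), (0, 1), (0, 2), (-1, 2), (-1, 3), (0, 3), (1, 3), (1, 2), (2, 2), (3, 2)]
H-H contact: residue 2 @(0,2) - residue 5 @(0, 3)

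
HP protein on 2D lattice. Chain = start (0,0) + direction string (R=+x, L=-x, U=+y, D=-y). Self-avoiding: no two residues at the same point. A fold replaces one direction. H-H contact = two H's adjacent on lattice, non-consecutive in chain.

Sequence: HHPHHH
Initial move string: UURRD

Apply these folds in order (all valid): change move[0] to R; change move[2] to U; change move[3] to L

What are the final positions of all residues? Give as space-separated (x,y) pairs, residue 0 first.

Initial moves: UURRD
Fold: move[0]->R => RURRD (positions: [(0, 0), (1, 0), (1, 1), (2, 1), (3, 1), (3, 0)])
Fold: move[2]->U => RUURD (positions: [(0, 0), (1, 0), (1, 1), (1, 2), (2, 2), (2, 1)])
Fold: move[3]->L => RUULD (positions: [(0, 0), (1, 0), (1, 1), (1, 2), (0, 2), (0, 1)])

Answer: (0,0) (1,0) (1,1) (1,2) (0,2) (0,1)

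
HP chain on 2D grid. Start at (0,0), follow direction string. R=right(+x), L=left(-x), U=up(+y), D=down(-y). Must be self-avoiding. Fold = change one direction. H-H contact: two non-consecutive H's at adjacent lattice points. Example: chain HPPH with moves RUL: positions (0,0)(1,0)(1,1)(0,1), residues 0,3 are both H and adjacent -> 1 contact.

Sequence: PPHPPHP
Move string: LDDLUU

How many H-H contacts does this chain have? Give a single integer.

Positions: [(0, 0), (-1, 0), (-1, -1), (-1, -2), (-2, -2), (-2, -1), (-2, 0)]
H-H contact: residue 2 @(-1,-1) - residue 5 @(-2, -1)

Answer: 1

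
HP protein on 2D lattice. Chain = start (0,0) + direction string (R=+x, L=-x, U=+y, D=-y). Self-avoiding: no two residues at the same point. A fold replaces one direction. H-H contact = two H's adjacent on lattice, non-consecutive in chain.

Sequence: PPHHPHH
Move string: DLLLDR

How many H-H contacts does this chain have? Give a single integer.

Answer: 1

Derivation:
Positions: [(0, 0), (0, -1), (-1, -1), (-2, -1), (-3, -1), (-3, -2), (-2, -2)]
H-H contact: residue 3 @(-2,-1) - residue 6 @(-2, -2)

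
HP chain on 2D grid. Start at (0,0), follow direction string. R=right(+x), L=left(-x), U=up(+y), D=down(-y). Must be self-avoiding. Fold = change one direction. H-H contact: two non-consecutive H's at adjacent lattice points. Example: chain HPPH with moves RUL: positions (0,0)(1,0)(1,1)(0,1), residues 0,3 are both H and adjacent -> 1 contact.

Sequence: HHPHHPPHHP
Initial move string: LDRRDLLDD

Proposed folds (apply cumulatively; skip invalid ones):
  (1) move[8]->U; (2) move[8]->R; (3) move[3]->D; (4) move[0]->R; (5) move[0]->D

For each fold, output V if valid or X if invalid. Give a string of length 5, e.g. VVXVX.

Answer: XVVVV

Derivation:
Initial: LDRRDLLDD -> [(0, 0), (-1, 0), (-1, -1), (0, -1), (1, -1), (1, -2), (0, -2), (-1, -2), (-1, -3), (-1, -4)]
Fold 1: move[8]->U => LDRRDLLDU INVALID (collision), skipped
Fold 2: move[8]->R => LDRRDLLDR VALID
Fold 3: move[3]->D => LDRDDLLDR VALID
Fold 4: move[0]->R => RDRDDLLDR VALID
Fold 5: move[0]->D => DDRDDLLDR VALID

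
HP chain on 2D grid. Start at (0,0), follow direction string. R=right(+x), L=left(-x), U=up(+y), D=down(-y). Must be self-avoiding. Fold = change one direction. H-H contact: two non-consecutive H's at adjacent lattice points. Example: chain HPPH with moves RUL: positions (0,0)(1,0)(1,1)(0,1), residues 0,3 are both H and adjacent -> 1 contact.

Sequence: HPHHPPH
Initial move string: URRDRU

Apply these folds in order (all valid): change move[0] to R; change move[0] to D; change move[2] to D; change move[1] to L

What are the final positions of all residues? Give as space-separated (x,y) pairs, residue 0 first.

Answer: (0,0) (0,-1) (-1,-1) (-1,-2) (-1,-3) (0,-3) (0,-2)

Derivation:
Initial moves: URRDRU
Fold: move[0]->R => RRRDRU (positions: [(0, 0), (1, 0), (2, 0), (3, 0), (3, -1), (4, -1), (4, 0)])
Fold: move[0]->D => DRRDRU (positions: [(0, 0), (0, -1), (1, -1), (2, -1), (2, -2), (3, -2), (3, -1)])
Fold: move[2]->D => DRDDRU (positions: [(0, 0), (0, -1), (1, -1), (1, -2), (1, -3), (2, -3), (2, -2)])
Fold: move[1]->L => DLDDRU (positions: [(0, 0), (0, -1), (-1, -1), (-1, -2), (-1, -3), (0, -3), (0, -2)])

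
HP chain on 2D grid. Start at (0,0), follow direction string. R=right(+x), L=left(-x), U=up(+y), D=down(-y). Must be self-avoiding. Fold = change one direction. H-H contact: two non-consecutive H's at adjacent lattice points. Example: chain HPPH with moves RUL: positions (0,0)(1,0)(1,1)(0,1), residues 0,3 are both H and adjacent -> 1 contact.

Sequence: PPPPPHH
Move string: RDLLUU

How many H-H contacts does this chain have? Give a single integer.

Positions: [(0, 0), (1, 0), (1, -1), (0, -1), (-1, -1), (-1, 0), (-1, 1)]
No H-H contacts found.

Answer: 0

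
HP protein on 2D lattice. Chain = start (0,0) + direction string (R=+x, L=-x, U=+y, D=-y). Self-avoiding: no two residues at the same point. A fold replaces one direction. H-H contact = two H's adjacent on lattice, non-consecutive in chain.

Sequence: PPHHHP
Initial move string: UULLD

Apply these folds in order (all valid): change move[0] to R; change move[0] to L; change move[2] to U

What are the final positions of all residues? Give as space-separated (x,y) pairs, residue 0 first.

Initial moves: UULLD
Fold: move[0]->R => RULLD (positions: [(0, 0), (1, 0), (1, 1), (0, 1), (-1, 1), (-1, 0)])
Fold: move[0]->L => LULLD (positions: [(0, 0), (-1, 0), (-1, 1), (-2, 1), (-3, 1), (-3, 0)])
Fold: move[2]->U => LUULD (positions: [(0, 0), (-1, 0), (-1, 1), (-1, 2), (-2, 2), (-2, 1)])

Answer: (0,0) (-1,0) (-1,1) (-1,2) (-2,2) (-2,1)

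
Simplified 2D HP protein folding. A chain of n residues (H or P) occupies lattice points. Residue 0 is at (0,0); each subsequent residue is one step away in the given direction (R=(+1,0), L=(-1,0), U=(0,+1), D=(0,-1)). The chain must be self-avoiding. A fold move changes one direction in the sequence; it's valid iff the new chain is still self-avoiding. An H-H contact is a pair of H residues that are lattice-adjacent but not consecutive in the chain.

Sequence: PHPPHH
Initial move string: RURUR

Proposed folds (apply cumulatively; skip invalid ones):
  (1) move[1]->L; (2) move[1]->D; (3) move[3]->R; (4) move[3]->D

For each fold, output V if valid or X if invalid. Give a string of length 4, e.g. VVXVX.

Initial: RURUR -> [(0, 0), (1, 0), (1, 1), (2, 1), (2, 2), (3, 2)]
Fold 1: move[1]->L => RLRUR INVALID (collision), skipped
Fold 2: move[1]->D => RDRUR VALID
Fold 3: move[3]->R => RDRRR VALID
Fold 4: move[3]->D => RDRDR VALID

Answer: XVVV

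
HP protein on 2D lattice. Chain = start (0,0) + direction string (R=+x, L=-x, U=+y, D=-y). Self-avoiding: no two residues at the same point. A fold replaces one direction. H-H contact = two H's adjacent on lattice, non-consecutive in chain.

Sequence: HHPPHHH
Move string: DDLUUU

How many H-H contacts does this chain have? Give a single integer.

Positions: [(0, 0), (0, -1), (0, -2), (-1, -2), (-1, -1), (-1, 0), (-1, 1)]
H-H contact: residue 0 @(0,0) - residue 5 @(-1, 0)
H-H contact: residue 1 @(0,-1) - residue 4 @(-1, -1)

Answer: 2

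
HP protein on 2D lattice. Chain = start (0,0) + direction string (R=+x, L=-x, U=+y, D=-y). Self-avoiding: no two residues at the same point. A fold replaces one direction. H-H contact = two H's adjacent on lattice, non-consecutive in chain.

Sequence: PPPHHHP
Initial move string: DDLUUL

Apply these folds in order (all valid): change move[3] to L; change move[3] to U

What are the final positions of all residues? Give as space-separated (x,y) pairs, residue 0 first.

Answer: (0,0) (0,-1) (0,-2) (-1,-2) (-1,-1) (-1,0) (-2,0)

Derivation:
Initial moves: DDLUUL
Fold: move[3]->L => DDLLUL (positions: [(0, 0), (0, -1), (0, -2), (-1, -2), (-2, -2), (-2, -1), (-3, -1)])
Fold: move[3]->U => DDLUUL (positions: [(0, 0), (0, -1), (0, -2), (-1, -2), (-1, -1), (-1, 0), (-2, 0)])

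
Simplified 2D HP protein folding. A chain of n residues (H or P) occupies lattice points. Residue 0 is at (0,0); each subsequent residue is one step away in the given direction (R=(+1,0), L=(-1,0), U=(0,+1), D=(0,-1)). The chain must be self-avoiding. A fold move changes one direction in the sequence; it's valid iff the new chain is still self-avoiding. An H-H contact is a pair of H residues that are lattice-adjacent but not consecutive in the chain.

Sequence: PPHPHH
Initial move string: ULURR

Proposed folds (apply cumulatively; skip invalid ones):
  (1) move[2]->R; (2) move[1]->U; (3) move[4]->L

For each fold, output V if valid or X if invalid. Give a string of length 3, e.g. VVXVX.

Initial: ULURR -> [(0, 0), (0, 1), (-1, 1), (-1, 2), (0, 2), (1, 2)]
Fold 1: move[2]->R => ULRRR INVALID (collision), skipped
Fold 2: move[1]->U => UUURR VALID
Fold 3: move[4]->L => UUURL INVALID (collision), skipped

Answer: XVX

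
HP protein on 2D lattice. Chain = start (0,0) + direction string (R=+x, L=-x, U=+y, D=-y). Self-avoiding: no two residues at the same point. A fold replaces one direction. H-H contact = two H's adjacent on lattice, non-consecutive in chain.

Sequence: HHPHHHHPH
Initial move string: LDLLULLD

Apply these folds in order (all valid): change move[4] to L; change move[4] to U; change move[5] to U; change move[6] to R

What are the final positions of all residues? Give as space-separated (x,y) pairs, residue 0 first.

Answer: (0,0) (-1,0) (-1,-1) (-2,-1) (-3,-1) (-3,0) (-3,1) (-2,1) (-2,0)

Derivation:
Initial moves: LDLLULLD
Fold: move[4]->L => LDLLLLLD (positions: [(0, 0), (-1, 0), (-1, -1), (-2, -1), (-3, -1), (-4, -1), (-5, -1), (-6, -1), (-6, -2)])
Fold: move[4]->U => LDLLULLD (positions: [(0, 0), (-1, 0), (-1, -1), (-2, -1), (-3, -1), (-3, 0), (-4, 0), (-5, 0), (-5, -1)])
Fold: move[5]->U => LDLLUULD (positions: [(0, 0), (-1, 0), (-1, -1), (-2, -1), (-3, -1), (-3, 0), (-3, 1), (-4, 1), (-4, 0)])
Fold: move[6]->R => LDLLUURD (positions: [(0, 0), (-1, 0), (-1, -1), (-2, -1), (-3, -1), (-3, 0), (-3, 1), (-2, 1), (-2, 0)])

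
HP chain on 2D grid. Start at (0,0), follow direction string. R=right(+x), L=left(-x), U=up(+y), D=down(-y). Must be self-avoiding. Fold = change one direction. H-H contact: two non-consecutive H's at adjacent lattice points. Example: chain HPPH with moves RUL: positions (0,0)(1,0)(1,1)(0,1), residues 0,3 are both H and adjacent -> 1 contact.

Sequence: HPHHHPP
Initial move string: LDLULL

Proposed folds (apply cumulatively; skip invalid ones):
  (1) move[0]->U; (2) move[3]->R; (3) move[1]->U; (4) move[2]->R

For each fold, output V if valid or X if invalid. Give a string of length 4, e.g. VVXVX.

Answer: XXVV

Derivation:
Initial: LDLULL -> [(0, 0), (-1, 0), (-1, -1), (-2, -1), (-2, 0), (-3, 0), (-4, 0)]
Fold 1: move[0]->U => UDLULL INVALID (collision), skipped
Fold 2: move[3]->R => LDLRLL INVALID (collision), skipped
Fold 3: move[1]->U => LULULL VALID
Fold 4: move[2]->R => LURULL VALID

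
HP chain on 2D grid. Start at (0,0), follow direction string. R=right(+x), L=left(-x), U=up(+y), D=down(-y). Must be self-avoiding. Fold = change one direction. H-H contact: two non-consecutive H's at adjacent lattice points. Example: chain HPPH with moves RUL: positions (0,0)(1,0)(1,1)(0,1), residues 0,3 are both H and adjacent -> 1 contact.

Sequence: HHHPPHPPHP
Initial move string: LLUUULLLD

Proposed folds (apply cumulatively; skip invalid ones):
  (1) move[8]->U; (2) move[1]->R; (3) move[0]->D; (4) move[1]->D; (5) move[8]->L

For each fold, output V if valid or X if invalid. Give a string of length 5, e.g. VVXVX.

Answer: VXVXV

Derivation:
Initial: LLUUULLLD -> [(0, 0), (-1, 0), (-2, 0), (-2, 1), (-2, 2), (-2, 3), (-3, 3), (-4, 3), (-5, 3), (-5, 2)]
Fold 1: move[8]->U => LLUUULLLU VALID
Fold 2: move[1]->R => LRUUULLLU INVALID (collision), skipped
Fold 3: move[0]->D => DLUUULLLU VALID
Fold 4: move[1]->D => DDUUULLLU INVALID (collision), skipped
Fold 5: move[8]->L => DLUUULLLL VALID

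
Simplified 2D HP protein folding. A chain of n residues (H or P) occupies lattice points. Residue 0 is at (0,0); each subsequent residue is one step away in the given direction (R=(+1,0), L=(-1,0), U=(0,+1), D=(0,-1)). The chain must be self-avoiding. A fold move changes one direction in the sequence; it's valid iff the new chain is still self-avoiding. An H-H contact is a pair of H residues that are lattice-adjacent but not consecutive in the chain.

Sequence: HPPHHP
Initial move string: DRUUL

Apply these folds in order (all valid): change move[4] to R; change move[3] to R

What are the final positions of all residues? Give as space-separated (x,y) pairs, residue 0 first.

Answer: (0,0) (0,-1) (1,-1) (1,0) (2,0) (3,0)

Derivation:
Initial moves: DRUUL
Fold: move[4]->R => DRUUR (positions: [(0, 0), (0, -1), (1, -1), (1, 0), (1, 1), (2, 1)])
Fold: move[3]->R => DRURR (positions: [(0, 0), (0, -1), (1, -1), (1, 0), (2, 0), (3, 0)])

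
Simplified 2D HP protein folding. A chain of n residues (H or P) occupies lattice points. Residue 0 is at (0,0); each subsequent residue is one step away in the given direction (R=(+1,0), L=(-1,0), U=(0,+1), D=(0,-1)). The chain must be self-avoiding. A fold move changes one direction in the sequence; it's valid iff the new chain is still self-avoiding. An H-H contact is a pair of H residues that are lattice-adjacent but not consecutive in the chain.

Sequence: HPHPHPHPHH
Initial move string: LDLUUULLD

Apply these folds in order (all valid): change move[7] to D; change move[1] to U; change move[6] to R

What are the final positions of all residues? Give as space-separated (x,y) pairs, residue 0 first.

Initial moves: LDLUUULLD
Fold: move[7]->D => LDLUUULDD (positions: [(0, 0), (-1, 0), (-1, -1), (-2, -1), (-2, 0), (-2, 1), (-2, 2), (-3, 2), (-3, 1), (-3, 0)])
Fold: move[1]->U => LULUUULDD (positions: [(0, 0), (-1, 0), (-1, 1), (-2, 1), (-2, 2), (-2, 3), (-2, 4), (-3, 4), (-3, 3), (-3, 2)])
Fold: move[6]->R => LULUUURDD (positions: [(0, 0), (-1, 0), (-1, 1), (-2, 1), (-2, 2), (-2, 3), (-2, 4), (-1, 4), (-1, 3), (-1, 2)])

Answer: (0,0) (-1,0) (-1,1) (-2,1) (-2,2) (-2,3) (-2,4) (-1,4) (-1,3) (-1,2)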